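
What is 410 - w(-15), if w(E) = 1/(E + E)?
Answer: 12301/30 ≈ 410.03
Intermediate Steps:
w(E) = 1/(2*E)
410 - w(-15) = 410 - 1/(2*(-15)) = 410 - (-1)/(2*15) = 410 - 1*(-1/30) = 410 + 1/30 = 12301/30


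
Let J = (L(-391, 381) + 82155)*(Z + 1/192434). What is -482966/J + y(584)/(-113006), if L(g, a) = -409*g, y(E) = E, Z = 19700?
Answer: -136608464187843870/25926129830668681411 ≈ -0.0052691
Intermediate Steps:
J = 458845191063637/96217 (J = (-409*(-391) + 82155)*(19700 + 1/192434) = (159919 + 82155)*(19700 + 1/192434) = 242074*(3790949801/192434) = 458845191063637/96217 ≈ 4.7689e+9)
-482966/J + y(584)/(-113006) = -482966/458845191063637/96217 + 584/(-113006) = -482966*96217/458845191063637 + 584*(-1/113006) = -46469539622/458845191063637 - 292/56503 = -136608464187843870/25926129830668681411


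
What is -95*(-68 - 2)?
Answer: 6650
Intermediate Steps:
-95*(-68 - 2) = -95*(-70) = 6650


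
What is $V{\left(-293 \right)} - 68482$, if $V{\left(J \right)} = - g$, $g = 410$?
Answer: $-68892$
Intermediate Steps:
$V{\left(J \right)} = -410$ ($V{\left(J \right)} = \left(-1\right) 410 = -410$)
$V{\left(-293 \right)} - 68482 = -410 - 68482 = -68892$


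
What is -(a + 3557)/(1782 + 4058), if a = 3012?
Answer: -6569/5840 ≈ -1.1248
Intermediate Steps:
-(a + 3557)/(1782 + 4058) = -(3012 + 3557)/(1782 + 4058) = -6569/5840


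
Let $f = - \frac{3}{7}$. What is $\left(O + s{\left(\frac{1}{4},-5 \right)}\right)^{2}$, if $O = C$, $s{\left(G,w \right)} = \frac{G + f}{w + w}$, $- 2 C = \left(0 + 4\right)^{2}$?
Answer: $\frac{199809}{3136} \approx 63.715$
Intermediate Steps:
$C = -8$ ($C = - \frac{\left(0 + 4\right)^{2}}{2} = - \frac{4^{2}}{2} = \left(- \frac{1}{2}\right) 16 = -8$)
$f = - \frac{3}{7}$ ($f = \left(-3\right) \frac{1}{7} = - \frac{3}{7} \approx -0.42857$)
$s{\left(G,w \right)} = \frac{- \frac{3}{7} + G}{2 w}$ ($s{\left(G,w \right)} = \frac{G - \frac{3}{7}}{w + w} = \frac{- \frac{3}{7} + G}{2 w}$)
$O = -8$
$\left(O + s{\left(\frac{1}{4},-5 \right)}\right)^{2} = \left(-8 + \frac{-3 + \frac{7}{4}}{14 \left(-5\right)}\right)^{2} = \left(-8 + \frac{1}{14} \left(- \frac{1}{5}\right) \left(-3 + 7 \cdot \frac{1}{4}\right)\right)^{2} = \left(-8 + \frac{1}{14} \left(- \frac{1}{5}\right) \left(-3 + \frac{7}{4}\right)\right)^{2} = \left(-8 + \frac{1}{14} \left(- \frac{1}{5}\right) \left(- \frac{5}{4}\right)\right)^{2} = \left(-8 + \frac{1}{56}\right)^{2} = \left(- \frac{447}{56}\right)^{2} = \frac{199809}{3136}$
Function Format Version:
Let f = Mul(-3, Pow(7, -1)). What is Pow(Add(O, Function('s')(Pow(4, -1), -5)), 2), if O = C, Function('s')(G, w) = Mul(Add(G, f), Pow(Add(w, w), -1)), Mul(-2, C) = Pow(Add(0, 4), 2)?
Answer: Rational(199809, 3136) ≈ 63.715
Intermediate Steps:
C = -8 (C = Mul(Rational(-1, 2), Pow(Add(0, 4), 2)) = Mul(Rational(-1, 2), Pow(4, 2)) = Mul(Rational(-1, 2), 16) = -8)
f = Rational(-3, 7) (f = Mul(-3, Rational(1, 7)) = Rational(-3, 7) ≈ -0.42857)
Function('s')(G, w) = Mul(Rational(1, 2), Pow(w, -1), Add(Rational(-3, 7), G)) (Function('s')(G, w) = Mul(Add(G, Rational(-3, 7)), Pow(Add(w, w), -1)) = Mul(Add(Rational(-3, 7), G), Pow(Mul(2, w), -1)) = Mul(Add(Rational(-3, 7), G), Mul(Rational(1, 2), Pow(w, -1))) = Mul(Rational(1, 2), Pow(w, -1), Add(Rational(-3, 7), G)))
O = -8
Pow(Add(O, Function('s')(Pow(4, -1), -5)), 2) = Pow(Add(-8, Mul(Rational(1, 14), Pow(-5, -1), Add(-3, Mul(7, Pow(4, -1))))), 2) = Pow(Add(-8, Mul(Rational(1, 14), Rational(-1, 5), Add(-3, Mul(7, Rational(1, 4))))), 2) = Pow(Add(-8, Mul(Rational(1, 14), Rational(-1, 5), Add(-3, Rational(7, 4)))), 2) = Pow(Add(-8, Mul(Rational(1, 14), Rational(-1, 5), Rational(-5, 4))), 2) = Pow(Add(-8, Rational(1, 56)), 2) = Pow(Rational(-447, 56), 2) = Rational(199809, 3136)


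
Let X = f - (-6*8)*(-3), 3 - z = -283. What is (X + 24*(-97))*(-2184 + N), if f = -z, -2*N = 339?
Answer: 6490953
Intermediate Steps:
z = 286 (z = 3 - 1*(-283) = 3 + 283 = 286)
N = -339/2 (N = -1/2*339 = -339/2 ≈ -169.50)
f = -286 (f = -1*286 = -286)
X = -430 (X = -286 - (-6*8)*(-3) = -286 - (-48)*(-3) = -286 - 1*144 = -286 - 144 = -430)
(X + 24*(-97))*(-2184 + N) = (-430 + 24*(-97))*(-2184 - 339/2) = (-430 - 2328)*(-4707/2) = -2758*(-4707/2) = 6490953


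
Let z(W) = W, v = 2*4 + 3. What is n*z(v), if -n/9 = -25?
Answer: 2475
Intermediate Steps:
n = 225 (n = -9*(-25) = 225)
v = 11 (v = 8 + 3 = 11)
n*z(v) = 225*11 = 2475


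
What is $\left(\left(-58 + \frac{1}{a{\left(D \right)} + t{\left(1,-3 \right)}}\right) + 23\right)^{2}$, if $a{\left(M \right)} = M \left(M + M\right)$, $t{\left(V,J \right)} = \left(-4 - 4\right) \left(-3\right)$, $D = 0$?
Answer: $\frac{703921}{576} \approx 1222.1$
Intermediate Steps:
$t{\left(V,J \right)} = 24$ ($t{\left(V,J \right)} = \left(-8\right) \left(-3\right) = 24$)
$a{\left(M \right)} = 2 M^{2}$ ($a{\left(M \right)} = M 2 M = 2 M^{2}$)
$\left(\left(-58 + \frac{1}{a{\left(D \right)} + t{\left(1,-3 \right)}}\right) + 23\right)^{2} = \left(\left(-58 + \frac{1}{2 \cdot 0^{2} + 24}\right) + 23\right)^{2} = \left(\left(-58 + \frac{1}{2 \cdot 0 + 24}\right) + 23\right)^{2} = \left(\left(-58 + \frac{1}{0 + 24}\right) + 23\right)^{2} = \left(\left(-58 + \frac{1}{24}\right) + 23\right)^{2} = \left(- \frac{1391}{24} + 23\right)^{2} = \left(- \frac{839}{24}\right)^{2} = \frac{703921}{576}$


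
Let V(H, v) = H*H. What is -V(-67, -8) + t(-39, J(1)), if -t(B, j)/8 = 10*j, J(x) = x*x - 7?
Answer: -4009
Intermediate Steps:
J(x) = -7 + x**2 (J(x) = x**2 - 7 = -7 + x**2)
V(H, v) = H**2
t(B, j) = -80*j
-V(-67, -8) + t(-39, J(1)) = -1*(-67)**2 - 80*(-7 + 1**2) = -1*4489 - 80*(-7 + 1) = -4489 - 80*(-6) = -4489 + 480 = -4009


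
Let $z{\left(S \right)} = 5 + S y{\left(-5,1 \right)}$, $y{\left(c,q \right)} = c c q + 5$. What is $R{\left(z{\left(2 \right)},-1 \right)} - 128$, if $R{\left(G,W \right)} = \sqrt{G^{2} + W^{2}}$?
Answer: $-128 + \sqrt{4226} \approx -62.992$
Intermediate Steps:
$y{\left(c,q \right)} = 5 + q c^{2}$ ($y{\left(c,q \right)} = c^{2} q + 5 = q c^{2} + 5 = 5 + q c^{2}$)
$z{\left(S \right)} = 5 + 30 S$ ($z{\left(S \right)} = 5 + S \left(5 + 1 \left(-5\right)^{2}\right) = 5 + S \left(5 + 1 \cdot 25\right) = 5 + S \left(5 + 25\right) = 5 + S 30 = 5 + 30 S$)
$R{\left(z{\left(2 \right)},-1 \right)} - 128 = \sqrt{\left(5 + 30 \cdot 2\right)^{2} + \left(-1\right)^{2}} - 128 = \sqrt{\left(5 + 60\right)^{2} + 1} - 128 = \sqrt{65^{2} + 1} - 128 = \sqrt{4225 + 1} - 128 = \sqrt{4226} - 128 = -128 + \sqrt{4226}$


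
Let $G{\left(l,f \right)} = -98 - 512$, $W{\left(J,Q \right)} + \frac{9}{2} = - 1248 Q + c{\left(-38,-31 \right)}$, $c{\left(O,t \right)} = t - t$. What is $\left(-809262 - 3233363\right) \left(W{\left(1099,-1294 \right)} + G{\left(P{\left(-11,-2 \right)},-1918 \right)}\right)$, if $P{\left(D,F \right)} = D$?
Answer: $- \frac{13051998861875}{2} \approx -6.526 \cdot 10^{12}$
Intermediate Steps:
$c{\left(O,t \right)} = 0$
$W{\left(J,Q \right)} = - \frac{9}{2} - 1248 Q$ ($W{\left(J,Q \right)} = - \frac{9}{2} + \left(- 1248 Q + 0\right) = - \frac{9}{2} - 1248 Q$)
$G{\left(l,f \right)} = -610$ ($G{\left(l,f \right)} = -98 - 512 = -610$)
$\left(-809262 - 3233363\right) \left(W{\left(1099,-1294 \right)} + G{\left(P{\left(-11,-2 \right)},-1918 \right)}\right) = \left(-809262 - 3233363\right) \left(\left(- \frac{9}{2} - -1614912\right) - 610\right) = - 4042625 \left(\left(- \frac{9}{2} + 1614912\right) - 610\right) = - 4042625 \left(\frac{3229815}{2} - 610\right) = \left(-4042625\right) \frac{3228595}{2} = - \frac{13051998861875}{2}$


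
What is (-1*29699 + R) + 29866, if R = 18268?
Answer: 18435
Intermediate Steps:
(-1*29699 + R) + 29866 = (-1*29699 + 18268) + 29866 = (-29699 + 18268) + 29866 = -11431 + 29866 = 18435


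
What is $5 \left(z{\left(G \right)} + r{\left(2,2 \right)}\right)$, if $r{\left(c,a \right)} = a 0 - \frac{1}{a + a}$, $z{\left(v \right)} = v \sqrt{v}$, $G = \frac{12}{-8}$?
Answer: $- \frac{5}{4} - \frac{15 i \sqrt{6}}{4} \approx -1.25 - 9.1856 i$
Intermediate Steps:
$G = - \frac{3}{2}$ ($G = 12 \left(- \frac{1}{8}\right) = - \frac{3}{2} \approx -1.5$)
$z{\left(v \right)} = v^{\frac{3}{2}}$
$r{\left(c,a \right)} = - \frac{1}{2 a}$ ($r{\left(c,a \right)} = 0 - \frac{1}{2 a} = - \frac{1}{2 a}$)
$5 \left(z{\left(G \right)} + r{\left(2,2 \right)}\right) = 5 \left(\left(- \frac{3}{2}\right)^{\frac{3}{2}} - \frac{1}{2 \cdot 2}\right) = 5 \left(- \frac{3 i \sqrt{6}}{4} - \frac{1}{4}\right) = 5 \left(- \frac{1}{4} - \frac{3 i \sqrt{6}}{4}\right) = - \frac{5}{4} - \frac{15 i \sqrt{6}}{4}$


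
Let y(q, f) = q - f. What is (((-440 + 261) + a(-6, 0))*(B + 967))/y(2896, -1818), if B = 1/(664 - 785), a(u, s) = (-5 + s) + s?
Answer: -10764552/285197 ≈ -37.744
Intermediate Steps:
a(u, s) = -5 + 2*s
B = -1/121 (B = 1/(-121) = -1/121 ≈ -0.0082645)
(((-440 + 261) + a(-6, 0))*(B + 967))/y(2896, -1818) = (((-440 + 261) + (-5 + 2*0))*(-1/121 + 967))/(2896 - 1*(-1818)) = ((-179 + (-5 + 0))*(117006/121))/(2896 + 1818) = ((-179 - 5)*(117006/121))/4714 = -184*117006/121*(1/4714) = -21529104/121*1/4714 = -10764552/285197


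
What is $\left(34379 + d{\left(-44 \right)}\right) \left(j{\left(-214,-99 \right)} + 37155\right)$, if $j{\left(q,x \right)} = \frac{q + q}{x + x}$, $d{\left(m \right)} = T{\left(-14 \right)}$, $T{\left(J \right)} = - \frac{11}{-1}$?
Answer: $\frac{126505644010}{99} \approx 1.2778 \cdot 10^{9}$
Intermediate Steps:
$T{\left(J \right)} = 11$ ($T{\left(J \right)} = \left(-11\right) \left(-1\right) = 11$)
$d{\left(m \right)} = 11$
$j{\left(q,x \right)} = \frac{q}{x}$ ($j{\left(q,x \right)} = \frac{2 q}{2 x} = 2 q \frac{1}{2 x} = \frac{q}{x}$)
$\left(34379 + d{\left(-44 \right)}\right) \left(j{\left(-214,-99 \right)} + 37155\right) = \left(34379 + 11\right) \left(- \frac{214}{-99} + 37155\right) = 34390 \left(\left(-214\right) \left(- \frac{1}{99}\right) + 37155\right) = 34390 \left(\frac{214}{99} + 37155\right) = 34390 \cdot \frac{3678559}{99} = \frac{126505644010}{99}$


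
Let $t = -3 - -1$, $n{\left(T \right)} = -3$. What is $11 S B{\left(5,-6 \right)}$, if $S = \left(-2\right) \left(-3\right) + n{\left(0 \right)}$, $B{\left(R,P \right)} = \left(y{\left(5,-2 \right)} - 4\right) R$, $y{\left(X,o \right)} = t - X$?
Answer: $-1815$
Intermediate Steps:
$t = -2$ ($t = -3 + 1 = -2$)
$y{\left(X,o \right)} = -2 - X$
$B{\left(R,P \right)} = - 11 R$ ($B{\left(R,P \right)} = \left(\left(-2 - 5\right) - 4\right) R = \left(-7 - 4\right) R = - 11 R$)
$S = 3$ ($S = \left(-2\right) \left(-3\right) - 3 = 6 - 3 = 3$)
$11 S B{\left(5,-6 \right)} = 11 \cdot 3 \left(\left(-11\right) 5\right) = 33 \left(-55\right) = -1815$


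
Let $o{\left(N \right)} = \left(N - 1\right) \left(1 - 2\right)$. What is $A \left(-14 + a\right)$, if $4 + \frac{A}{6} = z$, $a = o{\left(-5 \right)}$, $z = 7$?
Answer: $-144$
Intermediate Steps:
$o{\left(N \right)} = 1 - N$ ($o{\left(N \right)} = \left(-1 + N\right) \left(-1\right) = 1 - N$)
$a = 6$ ($a = 1 - -5 = 1 + 5 = 6$)
$A = 18$ ($A = -24 + 6 \cdot 7 = -24 + 42 = 18$)
$A \left(-14 + a\right) = 18 \left(-14 + 6\right) = 18 \left(-8\right) = -144$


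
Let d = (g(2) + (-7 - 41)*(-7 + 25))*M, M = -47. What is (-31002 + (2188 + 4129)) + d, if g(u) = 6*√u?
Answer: 15923 - 282*√2 ≈ 15524.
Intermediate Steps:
d = 40608 - 282*√2 (d = (6*√2 + (-7 - 41)*(-7 + 25))*(-47) = (6*√2 - 48*18)*(-47) = (6*√2 - 864)*(-47) = (-864 + 6*√2)*(-47) = 40608 - 282*√2 ≈ 40209.)
(-31002 + (2188 + 4129)) + d = (-31002 + (2188 + 4129)) + (40608 - 282*√2) = (-31002 + 6317) + (40608 - 282*√2) = -24685 + (40608 - 282*√2) = 15923 - 282*√2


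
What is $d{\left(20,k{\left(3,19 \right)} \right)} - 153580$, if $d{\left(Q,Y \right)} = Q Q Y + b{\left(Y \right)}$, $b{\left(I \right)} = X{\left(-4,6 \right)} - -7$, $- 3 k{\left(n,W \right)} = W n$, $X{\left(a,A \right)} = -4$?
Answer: $-161177$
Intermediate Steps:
$k{\left(n,W \right)} = - \frac{W n}{3}$
$b{\left(I \right)} = 3$ ($b{\left(I \right)} = -4 - -7 = -4 + 7 = 3$)
$d{\left(Q,Y \right)} = 3 + Y Q^{2}$ ($d{\left(Q,Y \right)} = Q Q Y + 3 = Q^{2} Y + 3 = Y Q^{2} + 3 = 3 + Y Q^{2}$)
$d{\left(20,k{\left(3,19 \right)} \right)} - 153580 = \left(3 + \left(- \frac{1}{3}\right) 19 \cdot 3 \cdot 20^{2}\right) - 153580 = \left(3 - 7600\right) - 153580 = -7597 - 153580 = -161177$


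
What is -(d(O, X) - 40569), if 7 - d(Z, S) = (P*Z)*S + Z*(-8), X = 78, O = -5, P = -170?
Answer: 106902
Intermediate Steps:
d(Z, S) = 7 + 8*Z + 170*S*Z (d(Z, S) = 7 - ((-170*Z)*S + Z*(-8)) = 7 - (-170*S*Z - 8*Z) = 7 - (-8*Z - 170*S*Z) = 7 + (8*Z + 170*S*Z) = 7 + 8*Z + 170*S*Z)
-(d(O, X) - 40569) = -((7 + 8*(-5) + 170*78*(-5)) - 40569) = -((7 - 40 - 66300) - 40569) = -(-66333 - 40569) = -1*(-106902) = 106902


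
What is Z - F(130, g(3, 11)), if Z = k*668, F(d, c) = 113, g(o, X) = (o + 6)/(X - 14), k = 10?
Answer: 6567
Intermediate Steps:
g(o, X) = (6 + o)/(-14 + X)
Z = 6680 (Z = 10*668 = 6680)
Z - F(130, g(3, 11)) = 6680 - 1*113 = 6680 - 113 = 6567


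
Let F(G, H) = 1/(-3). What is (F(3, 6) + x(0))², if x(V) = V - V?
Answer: ⅑ ≈ 0.11111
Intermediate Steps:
F(G, H) = -⅓
x(V) = 0
(F(3, 6) + x(0))² = (-⅓ + 0)² = (-⅓)² = ⅑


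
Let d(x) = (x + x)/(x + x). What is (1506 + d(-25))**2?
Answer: 2271049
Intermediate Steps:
d(x) = 1 (d(x) = (2*x)/((2*x)) = (2*x)*(1/(2*x)) = 1)
(1506 + d(-25))**2 = (1506 + 1)**2 = 1507**2 = 2271049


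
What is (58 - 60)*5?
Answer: -10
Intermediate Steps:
(58 - 60)*5 = -2*5 = -10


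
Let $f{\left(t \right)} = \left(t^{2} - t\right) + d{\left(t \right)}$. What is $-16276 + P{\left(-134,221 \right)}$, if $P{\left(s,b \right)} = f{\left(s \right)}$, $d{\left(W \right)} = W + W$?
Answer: $1546$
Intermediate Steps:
$d{\left(W \right)} = 2 W$
$f{\left(t \right)} = t + t^{2}$ ($f{\left(t \right)} = \left(t^{2} - t\right) + 2 t = t + t^{2}$)
$P{\left(s,b \right)} = s \left(1 + s\right)$
$-16276 + P{\left(-134,221 \right)} = -16276 - 134 \left(1 - 134\right) = -16276 - -17822 = -16276 + 17822 = 1546$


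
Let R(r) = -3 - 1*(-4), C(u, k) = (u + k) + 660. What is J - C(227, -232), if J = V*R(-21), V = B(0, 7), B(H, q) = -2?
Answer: -657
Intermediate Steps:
C(u, k) = 660 + k + u (C(u, k) = (k + u) + 660 = 660 + k + u)
V = -2
R(r) = 1 (R(r) = -3 + 4 = 1)
J = -2 (J = -2*1 = -2)
J - C(227, -232) = -2 - (660 - 232 + 227) = -2 - 1*655 = -2 - 655 = -657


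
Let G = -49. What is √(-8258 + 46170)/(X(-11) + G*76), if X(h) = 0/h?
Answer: -√9478/1862 ≈ -0.052285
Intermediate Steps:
X(h) = 0
√(-8258 + 46170)/(X(-11) + G*76) = √(-8258 + 46170)/(0 - 49*76) = √37912/(0 - 3724) = (2*√9478)/(-3724) = (2*√9478)*(-1/3724) = -√9478/1862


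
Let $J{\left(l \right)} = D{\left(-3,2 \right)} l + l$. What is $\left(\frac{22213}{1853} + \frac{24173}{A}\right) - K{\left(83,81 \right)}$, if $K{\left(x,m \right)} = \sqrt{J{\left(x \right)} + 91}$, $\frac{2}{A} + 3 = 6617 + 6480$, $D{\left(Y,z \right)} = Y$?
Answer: $\frac{293256971456}{1853} - 5 i \sqrt{3} \approx 1.5826 \cdot 10^{8} - 8.6602 i$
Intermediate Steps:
$J{\left(l \right)} = - 2 l$ ($J{\left(l \right)} = - 3 l + l = - 2 l$)
$A = \frac{1}{6547}$ ($A = \frac{2}{-3 + \left(6617 + 6480\right)} = \frac{2}{-3 + 13097} = \frac{2}{13094} = 2 \cdot \frac{1}{13094} = \frac{1}{6547} \approx 0.00015274$)
$K{\left(x,m \right)} = \sqrt{91 - 2 x}$ ($K{\left(x,m \right)} = \sqrt{- 2 x + 91} = \sqrt{91 - 2 x}$)
$\left(\frac{22213}{1853} + \frac{24173}{A}\right) - K{\left(83,81 \right)} = \left(\frac{22213}{1853} + 24173 \frac{1}{\frac{1}{6547}}\right) - \sqrt{91 - 166} = \left(22213 \cdot \frac{1}{1853} + 24173 \cdot 6547\right) - \sqrt{91 - 166} = \left(\frac{22213}{1853} + 158260631\right) - \sqrt{-75} = \frac{293256971456}{1853} - 5 i \sqrt{3}$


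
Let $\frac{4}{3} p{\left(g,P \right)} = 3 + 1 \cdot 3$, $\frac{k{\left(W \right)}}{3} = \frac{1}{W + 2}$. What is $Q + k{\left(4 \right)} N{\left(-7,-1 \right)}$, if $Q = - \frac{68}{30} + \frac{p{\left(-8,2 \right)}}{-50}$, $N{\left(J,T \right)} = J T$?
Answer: $\frac{343}{300} \approx 1.1433$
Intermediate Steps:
$k{\left(W \right)} = \frac{3}{2 + W}$ ($k{\left(W \right)} = \frac{3}{W + 2} = \frac{3}{2 + W}$)
$p{\left(g,P \right)} = \frac{9}{2}$ ($p{\left(g,P \right)} = \frac{3 \left(3 + 1 \cdot 3\right)}{4} = \frac{3 \left(3 + 3\right)}{4} = \frac{3}{4} \cdot 6 = \frac{9}{2}$)
$Q = - \frac{707}{300}$ ($Q = - \frac{68}{30} + \frac{9}{2 \left(-50\right)} = \left(-68\right) \frac{1}{30} + \frac{9}{2} \left(- \frac{1}{50}\right) = - \frac{34}{15} - \frac{9}{100} = - \frac{707}{300} \approx -2.3567$)
$Q + k{\left(4 \right)} N{\left(-7,-1 \right)} = - \frac{707}{300} + \frac{3}{2 + 4} \left(\left(-7\right) \left(-1\right)\right) = - \frac{707}{300} + \frac{3}{6} \cdot 7 = - \frac{707}{300} + 3 \cdot \frac{1}{6} \cdot 7 = - \frac{707}{300} + \frac{1}{2} \cdot 7 = - \frac{707}{300} + \frac{7}{2} = \frac{343}{300}$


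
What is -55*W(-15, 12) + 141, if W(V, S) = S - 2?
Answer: -409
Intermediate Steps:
W(V, S) = -2 + S
-55*W(-15, 12) + 141 = -55*(-2 + 12) + 141 = -55*10 + 141 = -550 + 141 = -409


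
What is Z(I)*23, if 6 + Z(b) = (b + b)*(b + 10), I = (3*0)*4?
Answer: -138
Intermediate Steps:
I = 0 (I = 0*4 = 0)
Z(b) = -6 + 2*b*(10 + b) (Z(b) = -6 + (b + b)*(b + 10) = -6 + (2*b)*(10 + b) = -6 + 2*b*(10 + b))
Z(I)*23 = (-6 + 2*0² + 20*0)*23 = (-6 + 2*0 + 0)*23 = (-6 + 0 + 0)*23 = -6*23 = -138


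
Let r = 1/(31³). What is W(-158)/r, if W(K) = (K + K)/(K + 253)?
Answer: -9413956/95 ≈ -99094.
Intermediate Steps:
W(K) = 2*K/(253 + K) (W(K) = (2*K)/(253 + K) = 2*K/(253 + K))
r = 1/29791 ≈ 3.3567e-5
W(-158)/r = (2*(-158)/(253 - 158))/(1/29791) = (2*(-158)/95)*29791 = (2*(-158)*(1/95))*29791 = -316/95*29791 = -9413956/95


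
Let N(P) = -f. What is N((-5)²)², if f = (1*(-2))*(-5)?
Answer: 100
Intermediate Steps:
f = 10 (f = -2*(-5) = 10)
N(P) = -10 (N(P) = -1*10 = -10)
N((-5)²)² = (-10)² = 100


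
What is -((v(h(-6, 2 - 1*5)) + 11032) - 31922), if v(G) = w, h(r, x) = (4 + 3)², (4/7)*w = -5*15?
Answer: 84085/4 ≈ 21021.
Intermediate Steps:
w = -525/4 (w = 7*(-5*15)/4 = (7/4)*(-75) = -525/4 ≈ -131.25)
h(r, x) = 49 (h(r, x) = 7² = 49)
v(G) = -525/4
-((v(h(-6, 2 - 1*5)) + 11032) - 31922) = -((-525/4 + 11032) - 31922) = -(43603/4 - 31922) = -1*(-84085/4) = 84085/4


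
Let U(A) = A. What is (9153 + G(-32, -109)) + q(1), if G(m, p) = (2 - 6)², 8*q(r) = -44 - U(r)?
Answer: 73307/8 ≈ 9163.4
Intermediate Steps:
q(r) = -11/2 - r/8 (q(r) = (-44 - r)/8 = -11/2 - r/8)
G(m, p) = 16 (G(m, p) = (-4)² = 16)
(9153 + G(-32, -109)) + q(1) = (9153 + 16) + (-11/2 - ⅛*1) = 9169 + (-11/2 - ⅛) = 9169 - 45/8 = 73307/8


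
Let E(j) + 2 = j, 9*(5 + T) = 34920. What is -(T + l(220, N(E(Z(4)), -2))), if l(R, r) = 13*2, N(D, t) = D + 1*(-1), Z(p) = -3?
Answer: -3901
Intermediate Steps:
T = 3875 (T = -5 + (⅑)*34920 = -5 + 3880 = 3875)
E(j) = -2 + j
N(D, t) = -1 + D (N(D, t) = D - 1 = -1 + D)
l(R, r) = 26
-(T + l(220, N(E(Z(4)), -2))) = -(3875 + 26) = -1*3901 = -3901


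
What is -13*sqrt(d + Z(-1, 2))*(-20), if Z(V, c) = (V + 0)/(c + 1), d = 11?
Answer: 1040*sqrt(6)/3 ≈ 849.16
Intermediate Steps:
Z(V, c) = V/(1 + c)
-13*sqrt(d + Z(-1, 2))*(-20) = -13*sqrt(11 - 1/(1 + 2))*(-20) = -13*sqrt(11 - 1/3)*(-20) = -52*sqrt(6)/3*(-20) = 1040*sqrt(6)/3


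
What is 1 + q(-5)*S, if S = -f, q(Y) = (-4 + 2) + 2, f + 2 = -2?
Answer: 1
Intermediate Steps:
f = -4 (f = -2 - 2 = -4)
q(Y) = 0 (q(Y) = -2 + 2 = 0)
S = 4 (S = -1*(-4) = 4)
1 + q(-5)*S = 1 + 0*4 = 1 + 0 = 1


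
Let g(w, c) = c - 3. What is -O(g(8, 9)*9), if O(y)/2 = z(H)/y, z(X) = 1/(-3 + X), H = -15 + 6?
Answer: 1/324 ≈ 0.0030864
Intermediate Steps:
g(w, c) = -3 + c
H = -9
O(y) = -1/(6*y) (O(y) = 2*(1/((-3 - 9)*y)) = 2*(1/((-12)*y)) = 2*(-1/(12*y)) = -1/(6*y))
-O(g(8, 9)*9) = -(-1)/(6*((-3 + 9)*9)) = -(-1)/(6*(6*9)) = -(-1)/(6*54) = -1*(-1/324) = 1/324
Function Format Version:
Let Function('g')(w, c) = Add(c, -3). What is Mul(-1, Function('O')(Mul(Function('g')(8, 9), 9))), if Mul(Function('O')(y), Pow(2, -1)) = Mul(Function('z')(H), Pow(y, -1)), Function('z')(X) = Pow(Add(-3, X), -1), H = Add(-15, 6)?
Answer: Rational(1, 324) ≈ 0.0030864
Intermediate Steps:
Function('g')(w, c) = Add(-3, c)
H = -9
Function('O')(y) = Mul(Rational(-1, 6), Pow(y, -1)) (Function('O')(y) = Mul(2, Mul(Pow(Add(-3, -9), -1), Pow(y, -1))) = Mul(2, Mul(Pow(-12, -1), Pow(y, -1))) = Mul(2, Mul(Rational(-1, 12), Pow(y, -1))) = Mul(Rational(-1, 6), Pow(y, -1)))
Mul(-1, Function('O')(Mul(Function('g')(8, 9), 9))) = Mul(-1, Mul(Rational(-1, 6), Pow(Mul(Add(-3, 9), 9), -1))) = Mul(-1, Mul(Rational(-1, 6), Pow(Mul(6, 9), -1))) = Mul(-1, Mul(Rational(-1, 6), Pow(54, -1))) = Mul(-1, Mul(Rational(-1, 6), Rational(1, 54))) = Mul(-1, Rational(-1, 324)) = Rational(1, 324)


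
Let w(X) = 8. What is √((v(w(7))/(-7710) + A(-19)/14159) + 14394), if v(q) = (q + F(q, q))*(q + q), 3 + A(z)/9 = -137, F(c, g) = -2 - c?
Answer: √42883760994562265430/54582945 ≈ 119.97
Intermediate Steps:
A(z) = -1260 (A(z) = -27 + 9*(-137) = -27 - 1233 = -1260)
v(q) = -4*q (v(q) = (q + (-2 - q))*(q + q) = -4*q)
√((v(w(7))/(-7710) + A(-19)/14159) + 14394) = √((-4*8/(-7710) - 1260/14159) + 14394) = √((-32*(-1/7710) - 1260*1/14159) + 14394) = √((16/3855 - 1260/14159) + 14394) = √(-4630756/54582945 + 14394) = √(785662279574/54582945) = √42883760994562265430/54582945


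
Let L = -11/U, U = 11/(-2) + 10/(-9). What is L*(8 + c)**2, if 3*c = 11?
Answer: 3850/17 ≈ 226.47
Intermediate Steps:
c = 11/3 (c = (1/3)*11 = 11/3 ≈ 3.6667)
U = -119/18 (U = 11*(-1/2) + 10*(-1/9) = -11/2 - 10/9 = -119/18 ≈ -6.6111)
L = 198/119 (L = -11/(-119/18) = -11*(-18/119) = 198/119 ≈ 1.6639)
L*(8 + c)**2 = 198*(8 + 11/3)**2/119 = 198*(35/3)**2/119 = (198/119)*(1225/9) = 3850/17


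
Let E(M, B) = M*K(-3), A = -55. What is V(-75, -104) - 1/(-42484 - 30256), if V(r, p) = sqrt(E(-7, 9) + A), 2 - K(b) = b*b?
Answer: 1/72740 + I*sqrt(6) ≈ 1.3748e-5 + 2.4495*I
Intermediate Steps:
K(b) = 2 - b**2 (K(b) = 2 - b*b = 2 - b**2)
E(M, B) = -7*M (E(M, B) = M*(2 - 1*(-3)**2) = M*(2 - 1*9) = M*(2 - 9) = M*(-7) = -7*M)
V(r, p) = I*sqrt(6) (V(r, p) = sqrt(-7*(-7) - 55) = sqrt(49 - 55) = sqrt(-6) = I*sqrt(6))
V(-75, -104) - 1/(-42484 - 30256) = I*sqrt(6) - 1/(-42484 - 30256) = I*sqrt(6) - 1/(-72740) = I*sqrt(6) - 1*(-1/72740) = I*sqrt(6) + 1/72740 = 1/72740 + I*sqrt(6)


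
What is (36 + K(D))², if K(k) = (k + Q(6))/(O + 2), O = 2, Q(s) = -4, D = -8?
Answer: 1089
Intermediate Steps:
K(k) = -1 + k/4 (K(k) = (k - 4)/(2 + 2) = (-4 + k)/4 = (-4 + k)*(¼) = -1 + k/4)
(36 + K(D))² = (36 + (-1 + (¼)*(-8)))² = (36 + (-1 - 2))² = (36 - 3)² = 33² = 1089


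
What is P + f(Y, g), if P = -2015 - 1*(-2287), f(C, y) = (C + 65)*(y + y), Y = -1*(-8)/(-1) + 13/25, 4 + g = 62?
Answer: 173608/25 ≈ 6944.3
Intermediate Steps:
g = 58 (g = -4 + 62 = 58)
Y = -187/25 (Y = 8*(-1) + 13*(1/25) = -8 + 13/25 = -187/25 ≈ -7.4800)
f(C, y) = 2*y*(65 + C) (f(C, y) = (65 + C)*(2*y) = 2*y*(65 + C))
P = 272 (P = -2015 + 2287 = 272)
P + f(Y, g) = 272 + 2*58*(65 - 187/25) = 272 + 2*58*(1438/25) = 272 + 166808/25 = 173608/25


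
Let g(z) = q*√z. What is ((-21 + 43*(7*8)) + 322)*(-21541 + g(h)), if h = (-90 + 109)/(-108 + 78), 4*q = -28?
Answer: -58354569 - 6321*I*√570/10 ≈ -5.8355e+7 - 15091.0*I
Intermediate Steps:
q = -7 (q = (¼)*(-28) = -7)
h = -19/30 (h = 19/(-30) = 19*(-1/30) = -19/30 ≈ -0.63333)
g(z) = -7*√z
((-21 + 43*(7*8)) + 322)*(-21541 + g(h)) = ((-21 + 43*(7*8)) + 322)*(-21541 - 7*I*√570/30) = ((-21 + 43*56) + 322)*(-21541 - 7*I*√570/30) = ((-21 + 2408) + 322)*(-21541 - 7*I*√570/30) = (2387 + 322)*(-21541 - 7*I*√570/30) = 2709*(-21541 - 7*I*√570/30) = -58354569 - 6321*I*√570/10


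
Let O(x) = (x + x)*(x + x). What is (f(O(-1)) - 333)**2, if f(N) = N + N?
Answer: 105625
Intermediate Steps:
O(x) = 4*x**2 (O(x) = (2*x)*(2*x) = 4*x**2)
f(N) = 2*N
(f(O(-1)) - 333)**2 = (2*(4*(-1)**2) - 333)**2 = (2*(4*1) - 333)**2 = (2*4 - 333)**2 = (8 - 333)**2 = (-325)**2 = 105625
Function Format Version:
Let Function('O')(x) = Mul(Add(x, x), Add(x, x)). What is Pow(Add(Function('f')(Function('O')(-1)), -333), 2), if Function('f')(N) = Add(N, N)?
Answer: 105625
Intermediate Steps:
Function('O')(x) = Mul(4, Pow(x, 2)) (Function('O')(x) = Mul(Mul(2, x), Mul(2, x)) = Mul(4, Pow(x, 2)))
Function('f')(N) = Mul(2, N)
Pow(Add(Function('f')(Function('O')(-1)), -333), 2) = Pow(Add(Mul(2, Mul(4, Pow(-1, 2))), -333), 2) = Pow(Add(Mul(2, Mul(4, 1)), -333), 2) = Pow(Add(Mul(2, 4), -333), 2) = Pow(Add(8, -333), 2) = Pow(-325, 2) = 105625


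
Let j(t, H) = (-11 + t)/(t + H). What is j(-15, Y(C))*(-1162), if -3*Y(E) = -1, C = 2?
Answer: -22659/11 ≈ -2059.9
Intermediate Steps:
Y(E) = ⅓ (Y(E) = -⅓*(-1) = ⅓)
j(t, H) = (-11 + t)/(H + t)
j(-15, Y(C))*(-1162) = ((-11 - 15)/(⅓ - 15))*(-1162) = (-26/(-44/3))*(-1162) = -3/44*(-26)*(-1162) = (39/22)*(-1162) = -22659/11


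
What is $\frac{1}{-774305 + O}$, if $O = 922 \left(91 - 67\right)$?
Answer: $- \frac{1}{752177} \approx -1.3295 \cdot 10^{-6}$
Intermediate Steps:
$O = 22128$ ($O = 922 \left(91 - 67\right) = 922 \cdot 24 = 22128$)
$\frac{1}{-774305 + O} = \frac{1}{-774305 + 22128} = \frac{1}{-752177} = - \frac{1}{752177}$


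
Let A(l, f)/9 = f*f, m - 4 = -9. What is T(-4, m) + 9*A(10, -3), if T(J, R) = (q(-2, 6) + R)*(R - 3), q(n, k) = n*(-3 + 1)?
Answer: 737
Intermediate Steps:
q(n, k) = -2*n (q(n, k) = n*(-2) = -2*n)
m = -5 (m = 4 - 9 = -5)
A(l, f) = 9*f² (A(l, f) = 9*(f*f) = 9*f²)
T(J, R) = (-3 + R)*(4 + R) (T(J, R) = (-2*(-2) + R)*(R - 3) = (4 + R)*(-3 + R) = (-3 + R)*(4 + R))
T(-4, m) + 9*A(10, -3) = (-12 - 5 + (-5)²) + 9*(9*(-3)²) = (-12 - 5 + 25) + 9*(9*9) = 8 + 9*81 = 8 + 729 = 737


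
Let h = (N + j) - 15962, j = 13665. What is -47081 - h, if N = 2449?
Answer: -47233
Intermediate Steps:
h = 152 (h = (2449 + 13665) - 15962 = 16114 - 15962 = 152)
-47081 - h = -47081 - 1*152 = -47081 - 152 = -47233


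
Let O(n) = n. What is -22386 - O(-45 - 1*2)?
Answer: -22339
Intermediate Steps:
-22386 - O(-45 - 1*2) = -22386 - (-45 - 1*2) = -22386 - (-45 - 2) = -22386 - 1*(-47) = -22386 + 47 = -22339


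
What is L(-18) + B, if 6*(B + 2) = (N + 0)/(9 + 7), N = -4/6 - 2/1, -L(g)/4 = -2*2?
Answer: 503/36 ≈ 13.972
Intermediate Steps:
L(g) = 16 (L(g) = -(-8)*2 = -4*(-4) = 16)
N = -8/3 (N = -4*1/6 - 2*1 = -2/3 - 2 = -8/3 ≈ -2.6667)
B = -73/36 (B = -2 + ((-8/3 + 0)/(9 + 7))/6 = -2 + (-8/3/16)/6 = -2 + ((1/16)*(-8/3))/6 = -2 + (1/6)*(-1/6) = -2 - 1/36 = -73/36 ≈ -2.0278)
L(-18) + B = 16 - 73/36 = 503/36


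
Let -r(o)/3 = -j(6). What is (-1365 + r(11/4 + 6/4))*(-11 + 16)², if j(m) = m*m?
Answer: -31425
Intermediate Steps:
j(m) = m²
r(o) = 108 (r(o) = -(-3)*6² = -(-3)*36 = -3*(-36) = 108)
(-1365 + r(11/4 + 6/4))*(-11 + 16)² = (-1365 + 108)*(-11 + 16)² = -1257*5² = -1257*25 = -31425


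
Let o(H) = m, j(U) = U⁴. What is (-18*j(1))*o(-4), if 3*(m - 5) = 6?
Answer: -126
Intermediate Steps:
m = 7 (m = 5 + (⅓)*6 = 5 + 2 = 7)
o(H) = 7
(-18*j(1))*o(-4) = -18*1⁴*7 = -18*1*7 = -18*7 = -126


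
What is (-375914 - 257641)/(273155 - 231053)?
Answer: -70395/4678 ≈ -15.048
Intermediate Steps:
(-375914 - 257641)/(273155 - 231053) = -633555/42102 = -633555*1/42102 = -70395/4678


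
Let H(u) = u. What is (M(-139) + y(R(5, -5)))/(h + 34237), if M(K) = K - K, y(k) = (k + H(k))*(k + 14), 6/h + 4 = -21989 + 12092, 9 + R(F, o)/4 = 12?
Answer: 6178224/338980531 ≈ 0.018226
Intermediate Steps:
R(F, o) = 12 (R(F, o) = -36 + 4*12 = -36 + 48 = 12)
h = -6/9901 (h = 6/(-4 + (-21989 + 12092)) = 6/(-4 - 9897) = 6/(-9901) = 6*(-1/9901) = -6/9901 ≈ -0.00060600)
y(k) = 2*k*(14 + k) (y(k) = (k + k)*(k + 14) = (2*k)*(14 + k) = 2*k*(14 + k))
M(K) = 0
(M(-139) + y(R(5, -5)))/(h + 34237) = (0 + 2*12*(14 + 12))/(-6/9901 + 34237) = (0 + 2*12*26)/(338980531/9901) = (0 + 624)*(9901/338980531) = 624*(9901/338980531) = 6178224/338980531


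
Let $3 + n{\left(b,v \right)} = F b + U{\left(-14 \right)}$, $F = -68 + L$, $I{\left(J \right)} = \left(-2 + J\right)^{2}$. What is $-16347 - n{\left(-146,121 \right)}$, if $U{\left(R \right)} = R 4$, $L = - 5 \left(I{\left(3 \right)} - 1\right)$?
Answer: $-26216$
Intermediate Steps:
$L = 0$ ($L = - 5 \left(\left(-2 + 3\right)^{2} - 1\right) = - 5 \left(1^{2} - 1\right) = - 5 \left(1 - 1\right) = \left(-5\right) 0 = 0$)
$F = -68$ ($F = -68 + 0 = -68$)
$U{\left(R \right)} = 4 R$
$n{\left(b,v \right)} = -59 - 68 b$ ($n{\left(b,v \right)} = -3 - \left(56 + 68 b\right) = -59 - 68 b$)
$-16347 - n{\left(-146,121 \right)} = -16347 - \left(-59 - -9928\right) = -16347 - \left(-59 + 9928\right) = -16347 - 9869 = -26216$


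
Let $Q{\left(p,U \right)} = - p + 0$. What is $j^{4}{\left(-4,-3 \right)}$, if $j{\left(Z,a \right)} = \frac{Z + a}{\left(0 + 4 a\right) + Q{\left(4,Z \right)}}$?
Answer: $\frac{2401}{65536} \approx 0.036636$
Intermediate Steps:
$Q{\left(p,U \right)} = - p$
$j{\left(Z,a \right)} = \frac{Z + a}{-4 + 4 a}$ ($j{\left(Z,a \right)} = \frac{Z + a}{\left(0 + 4 a\right) - 4} = \frac{Z + a}{4 a - 4} = \frac{Z + a}{-4 + 4 a}$)
$j^{4}{\left(-4,-3 \right)} = \left(\frac{-4 - 3}{4 \left(-1 - 3\right)}\right)^{4} = \left(\frac{1}{4} \frac{1}{-4} \left(-7\right)\right)^{4} = \left(\frac{1}{4} \left(- \frac{1}{4}\right) \left(-7\right)\right)^{4} = \left(\frac{7}{16}\right)^{4} = \frac{2401}{65536}$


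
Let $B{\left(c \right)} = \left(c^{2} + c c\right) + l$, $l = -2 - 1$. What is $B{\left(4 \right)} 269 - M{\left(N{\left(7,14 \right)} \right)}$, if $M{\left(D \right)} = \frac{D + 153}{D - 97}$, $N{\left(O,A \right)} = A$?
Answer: $\frac{647650}{83} \approx 7803.0$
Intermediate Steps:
$l = -3$
$B{\left(c \right)} = -3 + 2 c^{2}$ ($B{\left(c \right)} = \left(c^{2} + c c\right) - 3 = \left(c^{2} + c^{2}\right) - 3 = 2 c^{2} - 3 = -3 + 2 c^{2}$)
$M{\left(D \right)} = \frac{153 + D}{-97 + D}$
$B{\left(4 \right)} 269 - M{\left(N{\left(7,14 \right)} \right)} = \left(-3 + 2 \cdot 4^{2}\right) 269 - \frac{153 + 14}{-97 + 14} = \left(-3 + 2 \cdot 16\right) 269 - \frac{1}{-83} \cdot 167 = \left(-3 + 32\right) 269 - \left(- \frac{1}{83}\right) 167 = 29 \cdot 269 - - \frac{167}{83} = 7801 + \frac{167}{83} = \frac{647650}{83}$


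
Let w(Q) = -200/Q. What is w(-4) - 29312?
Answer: -29262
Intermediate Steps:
w(-4) - 29312 = -200/(-4) - 29312 = -200*(-¼) - 29312 = 50 - 29312 = -29262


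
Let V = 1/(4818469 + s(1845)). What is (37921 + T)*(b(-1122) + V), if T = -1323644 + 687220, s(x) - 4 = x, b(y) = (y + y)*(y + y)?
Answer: -14527394383693187847/4820318 ≈ -3.0138e+12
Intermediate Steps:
b(y) = 4*y² (b(y) = (2*y)*(2*y) = 4*y²)
s(x) = 4 + x
T = -636424
V = 1/4820318 (V = 1/(4818469 + (4 + 1845)) = 1/(4818469 + 1849) = 1/4820318 ≈ 2.0746e-7)
(37921 + T)*(b(-1122) + V) = (37921 - 636424)*(4*(-1122)² + 1/4820318) = -598503*(4*1258884 + 1/4820318) = -598503*(5035536 + 1/4820318) = -598503*24272884820449/4820318 = -14527394383693187847/4820318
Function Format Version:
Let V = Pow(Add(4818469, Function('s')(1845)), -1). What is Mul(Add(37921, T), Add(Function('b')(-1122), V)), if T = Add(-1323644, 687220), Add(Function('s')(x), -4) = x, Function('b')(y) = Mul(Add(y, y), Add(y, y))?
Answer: Rational(-14527394383693187847, 4820318) ≈ -3.0138e+12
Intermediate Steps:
Function('b')(y) = Mul(4, Pow(y, 2)) (Function('b')(y) = Mul(Mul(2, y), Mul(2, y)) = Mul(4, Pow(y, 2)))
Function('s')(x) = Add(4, x)
T = -636424
V = Rational(1, 4820318) (V = Pow(Add(4818469, Add(4, 1845)), -1) = Pow(Add(4818469, 1849), -1) = Pow(4820318, -1) = Rational(1, 4820318) ≈ 2.0746e-7)
Mul(Add(37921, T), Add(Function('b')(-1122), V)) = Mul(Add(37921, -636424), Add(Mul(4, Pow(-1122, 2)), Rational(1, 4820318))) = Mul(-598503, Add(Mul(4, 1258884), Rational(1, 4820318))) = Mul(-598503, Add(5035536, Rational(1, 4820318))) = Mul(-598503, Rational(24272884820449, 4820318)) = Rational(-14527394383693187847, 4820318)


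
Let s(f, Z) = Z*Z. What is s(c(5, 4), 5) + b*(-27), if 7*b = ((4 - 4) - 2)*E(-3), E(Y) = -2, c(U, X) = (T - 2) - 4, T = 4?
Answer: 67/7 ≈ 9.5714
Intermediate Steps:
c(U, X) = -2 (c(U, X) = (4 - 2) - 4 = 2 - 4 = -2)
s(f, Z) = Z²
b = 4/7 (b = (((4 - 4) - 2)*(-2))/7 = ((0 - 2)*(-2))/7 = (-2*(-2))/7 = (⅐)*4 = 4/7 ≈ 0.57143)
s(c(5, 4), 5) + b*(-27) = 5² + (4/7)*(-27) = 25 - 108/7 = 67/7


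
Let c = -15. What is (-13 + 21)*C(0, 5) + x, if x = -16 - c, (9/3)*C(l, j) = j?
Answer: 37/3 ≈ 12.333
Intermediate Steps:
C(l, j) = j/3
x = -1 (x = -16 - 1*(-15) = -16 + 15 = -1)
(-13 + 21)*C(0, 5) + x = (-13 + 21)*((⅓)*5) - 1 = 8*(5/3) - 1 = 40/3 - 1 = 37/3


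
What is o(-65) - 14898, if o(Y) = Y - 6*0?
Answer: -14963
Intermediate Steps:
o(Y) = Y (o(Y) = Y + 0 = Y)
o(-65) - 14898 = -65 - 14898 = -14963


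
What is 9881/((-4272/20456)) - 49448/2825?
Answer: -71402055757/1508550 ≈ -47332.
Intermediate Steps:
9881/((-4272/20456)) - 49448/2825 = 9881/((-4272*1/20456)) - 49448*1/2825 = 9881/(-534/2557) - 49448/2825 = 9881*(-2557/534) - 49448/2825 = -25265717/534 - 49448/2825 = -71402055757/1508550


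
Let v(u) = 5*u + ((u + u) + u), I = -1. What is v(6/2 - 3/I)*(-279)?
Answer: -13392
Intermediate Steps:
v(u) = 8*u (v(u) = 5*u + (2*u + u) = 5*u + 3*u = 8*u)
v(6/2 - 3/I)*(-279) = (8*(6/2 - 3/(-1)))*(-279) = (8*(6*(½) - 3*(-1)))*(-279) = (8*(3 + 3))*(-279) = (8*6)*(-279) = 48*(-279) = -13392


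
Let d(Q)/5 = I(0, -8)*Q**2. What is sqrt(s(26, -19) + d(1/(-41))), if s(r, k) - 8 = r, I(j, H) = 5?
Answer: sqrt(57179)/41 ≈ 5.8322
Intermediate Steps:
d(Q) = 25*Q**2 (d(Q) = 5*(5*Q**2) = 25*Q**2)
s(r, k) = 8 + r
sqrt(s(26, -19) + d(1/(-41))) = sqrt((8 + 26) + 25*(1/(-41))**2) = sqrt(34 + 25*(-1/41)**2) = sqrt(34 + 25*(1/1681)) = sqrt(34 + 25/1681) = sqrt(57179/1681) = sqrt(57179)/41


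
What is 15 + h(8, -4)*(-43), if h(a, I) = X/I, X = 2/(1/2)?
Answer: 58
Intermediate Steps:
X = 4 (X = 2/(½) = 2*2 = 4)
h(a, I) = 4/I
15 + h(8, -4)*(-43) = 15 + (4/(-4))*(-43) = 15 + (4*(-¼))*(-43) = 15 - 1*(-43) = 15 + 43 = 58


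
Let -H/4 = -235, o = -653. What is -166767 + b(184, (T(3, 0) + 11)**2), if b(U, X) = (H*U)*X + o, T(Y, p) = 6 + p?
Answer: 49818020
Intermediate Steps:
H = 940 (H = -4*(-235) = 940)
b(U, X) = -653 + 940*U*X (b(U, X) = (940*U)*X - 653 = 940*U*X - 653 = -653 + 940*U*X)
-166767 + b(184, (T(3, 0) + 11)**2) = -166767 + (-653 + 940*184*((6 + 0) + 11)**2) = -166767 + (-653 + 940*184*(6 + 11)**2) = -166767 + (-653 + 940*184*17**2) = -166767 + (-653 + 940*184*289) = -166767 + (-653 + 49985440) = -166767 + 49984787 = 49818020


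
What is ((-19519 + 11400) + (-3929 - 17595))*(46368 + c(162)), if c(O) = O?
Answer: -1379288790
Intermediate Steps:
((-19519 + 11400) + (-3929 - 17595))*(46368 + c(162)) = ((-19519 + 11400) + (-3929 - 17595))*(46368 + 162) = (-8119 - 21524)*46530 = -29643*46530 = -1379288790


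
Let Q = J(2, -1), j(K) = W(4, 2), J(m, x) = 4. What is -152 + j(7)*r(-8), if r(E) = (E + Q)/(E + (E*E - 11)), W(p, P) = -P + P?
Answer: -152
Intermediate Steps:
W(p, P) = 0
j(K) = 0
Q = 4
r(E) = (4 + E)/(-11 + E + E²) (r(E) = (E + 4)/(E + (E*E - 11)) = (4 + E)/(E + (E² - 11)) = (4 + E)/(E + (-11 + E²)) = (4 + E)/(-11 + E + E²))
-152 + j(7)*r(-8) = -152 + 0*((4 - 8)/(-11 - 8 + (-8)²)) = -152 + 0*(-4/(-11 - 8 + 64)) = -152 + 0*(-4/45) = -152 + 0 = -152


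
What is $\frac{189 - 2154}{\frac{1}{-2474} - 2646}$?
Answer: $\frac{972282}{1309241} \approx 0.74263$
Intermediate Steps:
$\frac{189 - 2154}{\frac{1}{-2474} - 2646} = - \frac{1965}{- \frac{1}{2474} - 2646} = - \frac{1965}{- \frac{6546205}{2474}} = \left(-1965\right) \left(- \frac{2474}{6546205}\right) = \frac{972282}{1309241}$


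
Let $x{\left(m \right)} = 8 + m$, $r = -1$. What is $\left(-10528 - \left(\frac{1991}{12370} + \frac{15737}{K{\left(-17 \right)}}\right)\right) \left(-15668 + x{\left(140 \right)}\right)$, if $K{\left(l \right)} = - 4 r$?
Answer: $\frac{277652836472}{1237} \approx 2.2446 \cdot 10^{8}$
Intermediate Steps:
$K{\left(l \right)} = 4$ ($K{\left(l \right)} = \left(-4\right) \left(-1\right) = 4$)
$\left(-10528 - \left(\frac{1991}{12370} + \frac{15737}{K{\left(-17 \right)}}\right)\right) \left(-15668 + x{\left(140 \right)}\right) = \left(-10528 - \left(\frac{1991}{12370} + \frac{15737}{4}\right)\right) \left(-15668 + \left(8 + 140\right)\right) = \left(-10528 - \frac{97337327}{24740}\right) \left(-15668 + 148\right) = \left(-10528 - \frac{97337327}{24740}\right) \left(-15520\right) = \left(- \frac{357800047}{24740}\right) \left(-15520\right) = \frac{277652836472}{1237}$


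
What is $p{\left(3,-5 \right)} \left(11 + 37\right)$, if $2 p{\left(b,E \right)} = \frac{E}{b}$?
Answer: $-40$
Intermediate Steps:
$p{\left(b,E \right)} = \frac{E}{2 b}$ ($p{\left(b,E \right)} = \frac{E \frac{1}{b}}{2} = \frac{E}{2 b}$)
$p{\left(3,-5 \right)} \left(11 + 37\right) = \frac{1}{2} \left(-5\right) \frac{1}{3} \left(11 + 37\right) = \frac{1}{2} \left(-5\right) \frac{1}{3} \cdot 48 = \left(- \frac{5}{6}\right) 48 = -40$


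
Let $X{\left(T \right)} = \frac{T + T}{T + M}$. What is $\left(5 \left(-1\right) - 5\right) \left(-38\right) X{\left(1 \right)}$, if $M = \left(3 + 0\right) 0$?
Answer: $760$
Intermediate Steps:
$M = 0$ ($M = 3 \cdot 0 = 0$)
$X{\left(T \right)} = 2$ ($X{\left(T \right)} = \frac{T + T}{T + 0} = \frac{2 T}{T} = 2$)
$\left(5 \left(-1\right) - 5\right) \left(-38\right) X{\left(1 \right)} = \left(5 \left(-1\right) - 5\right) \left(-38\right) 2 = \left(-5 - 5\right) \left(-38\right) 2 = \left(-10\right) \left(-38\right) 2 = 380 \cdot 2 = 760$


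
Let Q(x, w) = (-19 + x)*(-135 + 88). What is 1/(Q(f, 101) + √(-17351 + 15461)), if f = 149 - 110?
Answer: -94/88549 - 3*I*√210/885490 ≈ -0.0010616 - 4.9096e-5*I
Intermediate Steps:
f = 39
Q(x, w) = 893 - 47*x (Q(x, w) = (-19 + x)*(-47) = 893 - 47*x)
1/(Q(f, 101) + √(-17351 + 15461)) = 1/((893 - 47*39) + √(-17351 + 15461)) = 1/((893 - 1833) + √(-1890)) = 1/(-940 + 3*I*√210)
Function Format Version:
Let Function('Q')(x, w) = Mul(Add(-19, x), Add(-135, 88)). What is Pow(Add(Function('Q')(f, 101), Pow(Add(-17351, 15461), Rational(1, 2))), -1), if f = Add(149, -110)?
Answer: Add(Rational(-94, 88549), Mul(Rational(-3, 885490), I, Pow(210, Rational(1, 2)))) ≈ Add(-0.0010616, Mul(-4.9096e-5, I))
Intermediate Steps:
f = 39
Function('Q')(x, w) = Add(893, Mul(-47, x)) (Function('Q')(x, w) = Mul(Add(-19, x), -47) = Add(893, Mul(-47, x)))
Pow(Add(Function('Q')(f, 101), Pow(Add(-17351, 15461), Rational(1, 2))), -1) = Pow(Add(Add(893, Mul(-47, 39)), Pow(Add(-17351, 15461), Rational(1, 2))), -1) = Pow(Add(Add(893, -1833), Pow(-1890, Rational(1, 2))), -1) = Pow(Add(-940, Mul(3, I, Pow(210, Rational(1, 2)))), -1)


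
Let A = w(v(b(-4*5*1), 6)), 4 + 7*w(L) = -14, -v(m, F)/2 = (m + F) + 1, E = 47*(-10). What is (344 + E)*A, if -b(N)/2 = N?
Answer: 324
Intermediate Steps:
E = -470
b(N) = -2*N
v(m, F) = -2 - 2*F - 2*m (v(m, F) = -2*((m + F) + 1) = -2*((F + m) + 1) = -2*(1 + F + m) = -2 - 2*F - 2*m)
w(L) = -18/7 (w(L) = -4/7 + (⅐)*(-14) = -4/7 - 2 = -18/7)
A = -18/7 ≈ -2.5714
(344 + E)*A = (344 - 470)*(-18/7) = -126*(-18/7) = 324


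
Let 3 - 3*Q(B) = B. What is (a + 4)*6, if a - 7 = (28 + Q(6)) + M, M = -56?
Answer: -108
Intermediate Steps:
Q(B) = 1 - B/3
a = -22 (a = 7 + ((28 + (1 - 1/3*6)) - 56) = 7 + ((28 + (1 - 2)) - 56) = 7 + ((28 - 1) - 56) = 7 + (27 - 56) = 7 - 29 = -22)
(a + 4)*6 = (-22 + 4)*6 = -18*6 = -108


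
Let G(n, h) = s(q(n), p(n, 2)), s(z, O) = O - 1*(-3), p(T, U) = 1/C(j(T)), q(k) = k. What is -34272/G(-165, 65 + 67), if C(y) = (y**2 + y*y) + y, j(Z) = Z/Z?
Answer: -51408/5 ≈ -10282.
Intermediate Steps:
j(Z) = 1
C(y) = y + 2*y**2 (C(y) = (y**2 + y**2) + y = 2*y**2 + y = y + 2*y**2)
p(T, U) = 1/3 (p(T, U) = 1/(1*(1 + 2*1)) = 1/(1*(1 + 2)) = 1/(1*3) = 1/3)
s(z, O) = 3 + O (s(z, O) = O + 3 = 3 + O)
G(n, h) = 10/3 (G(n, h) = 3 + 1/3 = 10/3)
-34272/G(-165, 65 + 67) = -34272/10/3 = -34272*3/10 = -51408/5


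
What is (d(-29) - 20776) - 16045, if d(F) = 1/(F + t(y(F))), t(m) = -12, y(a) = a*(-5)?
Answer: -1509662/41 ≈ -36821.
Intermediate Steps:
y(a) = -5*a
d(F) = 1/(-12 + F) (d(F) = 1/(F - 12) = 1/(-12 + F))
(d(-29) - 20776) - 16045 = (1/(-12 - 29) - 20776) - 16045 = (1/(-41) - 20776) - 16045 = (-1/41 - 20776) - 16045 = -851817/41 - 16045 = -1509662/41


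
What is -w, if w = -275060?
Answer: 275060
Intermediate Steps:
-w = -1*(-275060) = 275060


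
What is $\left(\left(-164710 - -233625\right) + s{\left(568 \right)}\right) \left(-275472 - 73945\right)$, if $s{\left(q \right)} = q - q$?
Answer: $-24080072555$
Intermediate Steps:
$s{\left(q \right)} = 0$
$\left(\left(-164710 - -233625\right) + s{\left(568 \right)}\right) \left(-275472 - 73945\right) = \left(\left(-164710 - -233625\right) + 0\right) \left(-275472 - 73945\right) = \left(\left(-164710 + 233625\right) + 0\right) \left(-349417\right) = \left(68915 + 0\right) \left(-349417\right) = 68915 \left(-349417\right) = -24080072555$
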